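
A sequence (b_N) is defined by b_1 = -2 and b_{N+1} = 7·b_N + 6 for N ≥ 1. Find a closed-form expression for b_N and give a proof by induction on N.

Computing the first terms: b_1 = -2, b_2 = -8, b_3 = -50. This suggests b_N = -7^(N - 1) - 1.
Base step (N = 1): the formula gives -2 = -2 = b_1.
Inductive step: assume the claim holds for N = i, so b_i = -7^(i - 1) - 1.
Then b_{i+1} = 7·b_i + 6 = 7·(-7^(i - 1) - 1) + 6 = -7^i - 1 = -7^((i+1) - 1) - 1,
which is the claimed formula at N = i+1.
By the principle of mathematical induction, the result holds for all N ≥ 1.

b_N = -7^(N - 1) - 1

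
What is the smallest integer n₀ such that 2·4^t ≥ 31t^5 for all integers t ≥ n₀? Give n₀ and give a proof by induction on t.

At t = 10: 2097152 < 3100000, so the inequality fails and n₀ ≥ 11. We prove 2·4^t ≥ 31t^5 for all t ≥ 11.
When t = 11: 2·4^t = 8388608 and 31t^5 = 4992581, so 8388608 ≥ 4992581.
Inductive step: assume the claim holds for t = p, so 2·4^p ≥ 31p^5.
Then 2·4^(p + 1) = 4·(2·4^p) ≥ 4·(31p^5).
Also, for p ≥ 11 we have 4·(31p^5) ≥ 31(p+1)^5, since 4 ≥ (1 + 1/p)^5 for all p ≥ 11.
Combining, 2·4^(p + 1) ≥ 31(p+1)^5.
By induction, the statement is established for all t ≥ 11.
Hence the smallest such n₀ is 11.

n₀ = 11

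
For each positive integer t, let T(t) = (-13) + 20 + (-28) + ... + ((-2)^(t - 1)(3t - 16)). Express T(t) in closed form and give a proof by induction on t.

T(t) = (-2)^t(-t + 5) - 5

We claim T(t) = (-2)^t(-t + 5) - 5 for all t ≥ 1.
Base case (t = 1): T(1) = -13, and the closed form gives -13. They agree.
Suppose the result is true for t = r, so T(r) = (-2)^r(-r + 5) - 5.
Then T(r+1) = T(r) + ((-2)^r(3r - 13)) = ((-2)^r(-r + 5) - 5) + ((-2)^r(3r - 13)).
Simplifying, T(r+1) = -(-2)^(r + 1)r + (-2)^(r + 3) - 5 = (-2)^(r+1)(-(r+1) + 5) - 5,
which is the closed form with t = r+1.
By the principle of mathematical induction, the result holds for all t ≥ 1.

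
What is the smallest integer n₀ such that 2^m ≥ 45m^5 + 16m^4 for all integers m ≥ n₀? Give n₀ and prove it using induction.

At m = 30: 1073741824 < 1106460000, so the inequality fails and n₀ ≥ 31. We prove 2^m ≥ 45m^5 + 16m^4 for all m ≥ 31.
Base step (m = 31): 2^m = 2147483648 and 45m^5 + 16m^4 = 1303088131, so 2147483648 ≥ 1303088131.
For the inductive step, assume it holds for an arbitrary r ≥ 31, so 2^r ≥ 45r^5 + 16r^4.
Then 2^(r + 1) = 2·(2^r) ≥ 2·(45r^5 + 16r^4).
Also, for r ≥ 31 we have 2·(45r^5 + 16r^4) ≥ 45(r+1)^5 + 16(r+1)^4, since 2·(45r^5 + 16r^4) − (45(r+1)^5 + 16(r+1)^4) = 45r^5 - 209r^4 - 514r^3 - 546r^2 - 289r - 61, which is nonnegative for all r ≥ 31.
Combining, 2^(r + 1) ≥ 45(r+1)^5 + 16(r+1)^4.
By the principle of mathematical induction, the result holds for all m ≥ 31.
Hence the smallest such n₀ is 31.

n₀ = 31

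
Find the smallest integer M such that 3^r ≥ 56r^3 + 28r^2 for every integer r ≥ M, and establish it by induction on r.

At r = 9: 19683 < 43092, so the inequality fails and M ≥ 10. We prove 3^r ≥ 56r^3 + 28r^2 for all r ≥ 10.
Base case (r = 10): 3^r = 59049 and 56r^3 + 28r^2 = 58800, so 59049 ≥ 58800.
For the inductive step, assume it holds for an arbitrary j ≥ 10, so 3^j ≥ 56j^3 + 28j^2.
Then 3^(j + 1) = 3·(3^j) ≥ 3·(56j^3 + 28j^2).
Also, for j ≥ 10 we have 3·(56j^3 + 28j^2) ≥ 56(j+1)^3 + 28(j+1)^2, since 3·(56j^3 + 28j^2) − (56(j+1)^3 + 28(j+1)^2) = 112j^3 - 112j^2 - 224j - 84, which is nonnegative for all j ≥ 10.
Combining, 3^(j + 1) ≥ 56(j+1)^3 + 28(j+1)^2.
By the principle of mathematical induction, the result holds for all r ≥ 10.
Hence the smallest such M is 10.

M = 10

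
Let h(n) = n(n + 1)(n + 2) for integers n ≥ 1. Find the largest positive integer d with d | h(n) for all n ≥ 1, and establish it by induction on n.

Computing the first values: h(1) = 6 and h(2) = 24; gcd(6, 24) = 6, so d ≤ 6.
We prove 6 | n(n + 1)(n + 2) for all n ≥ 1 by induction on n.
Base step (n = 1): h(1) = 6 = 6·(1), so 6 | h(1).
Suppose the result is true for n = p, i.e. 6 | h(p). Then
h(p+1) − h(p) = (p+1)·(p+2)·(p+3) − p·(p+1)·(p+2) = (p+1)·(p+2)·[(p+3) − p] = 3·(p+1)·(p+2). The product of 2 consecutive integers is divisible by (2)! = 2, so h(p+1) − h(p) is divisible by 3·2 = 6. By the inductive hypothesis 6 | h(p), hence 6 | h(p+1).
Hence, by induction on n, the claim holds for every n ≥ 1.
Therefore the largest such d is 6.

d = 6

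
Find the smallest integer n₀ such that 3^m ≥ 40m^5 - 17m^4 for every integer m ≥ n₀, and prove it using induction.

At m = 15: 14348907 < 29514375, so the inequality fails and n₀ ≥ 16. We prove 3^m ≥ 40m^5 - 17m^4 for all m ≥ 16.
Base step (m = 16): 3^m = 43046721 and 40m^5 - 17m^4 = 40828928, so 43046721 ≥ 40828928.
For the inductive step, assume it holds for an arbitrary k ≥ 16, so 3^k ≥ 40k^5 - 17k^4.
Then 3^(k + 1) = 3·(3^k) ≥ 3·(40k^5 - 17k^4).
Also, for k ≥ 16 we have 3·(40k^5 - 17k^4) ≥ 40(k+1)^5 - 17(k+1)^4, since 3·(40k^5 - 17k^4) − (40(k+1)^5 - 17(k+1)^4) = 80k^5 - 234k^4 - 332k^3 - 298k^2 - 132k - 23, which is nonnegative for all k ≥ 16.
Combining, 3^(k + 1) ≥ 40(k+1)^5 - 17(k+1)^4.
Hence, by induction on m, the claim holds for every m ≥ 16.
Hence the smallest such n₀ is 16.

n₀ = 16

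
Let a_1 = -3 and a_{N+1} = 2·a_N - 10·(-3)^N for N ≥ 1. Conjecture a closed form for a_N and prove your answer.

a_N = 2(-3)^N + 3·2^(N - 1)

Computing the first terms: a_1 = -3, a_2 = 24, a_3 = -42. This suggests a_N = 2(-3)^N + 3·2^(N - 1).
Base step (N = 1): the formula gives -3 = -3 = a_1.
Suppose the result is true for N = i, so a_i = 2(-3)^i + 3·2^(i - 1).
Then a_{i+1} = 2·a_i - 10·(-3)^i = 2·(2(-3)^i + 3·2^(i - 1)) - 10·(-3)^i = 2(-3)^(i + 1) + 3·2^i = 2(-3)^(i+1) + 3·2^((i+1) - 1),
which is the claimed formula at N = i+1.
This completes the induction.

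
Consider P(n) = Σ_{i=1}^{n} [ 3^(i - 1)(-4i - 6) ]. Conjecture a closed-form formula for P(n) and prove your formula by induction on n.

P(n) = -2·3^n(n + 1) + 2

We claim P(n) = -2·3^n(n + 1) + 2 for all n ≥ 1.
For the base case n = 1: P(1) = -10, and the closed form gives -10. They agree.
Suppose the result is true for n = i, so P(i) = -2·3^i(i + 1) + 2.
Then P(i+1) = P(i) + (3^i(-4i - 10)) = (-2·3^i(i + 1) + 2) + (3^i(-4i - 10)).
Simplifying, P(i+1) = -6·3^i·i - 12·3^i + 2 = -2·3^(i+1)((i+1) + 1) + 2,
which is the closed form with n = i+1.
By induction, the statement is established for all n ≥ 1.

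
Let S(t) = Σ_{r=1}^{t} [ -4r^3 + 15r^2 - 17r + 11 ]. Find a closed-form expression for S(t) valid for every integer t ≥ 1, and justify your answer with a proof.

We claim S(t) = -t(t^3 - 3t^2 + 2t - 5) for all t ≥ 1.
For the base case t = 1: S(1) = 5, and the closed form gives 5. They agree.
Inductive step: assume the claim holds for t = r, so S(r) = r(-r^3 + 3r^2 - 2r + 5).
Then S(r+1) = S(r) + (-4r^3 + 3r^2 + r + 5) = (r(-r^3 + 3r^2 - 2r + 5)) + (-4r^3 + 3r^2 + r + 5).
Simplifying, S(r+1) = -(r + 1)(r^3 - r - 5) = -(r+1)((r+1)^3 - 3(r+1)^2 + 2(r+1) - 5),
which is the closed form with t = r+1.
Hence, by induction on t, the claim holds for every t ≥ 1.

S(t) = -t(t^3 - 3t^2 + 2t - 5)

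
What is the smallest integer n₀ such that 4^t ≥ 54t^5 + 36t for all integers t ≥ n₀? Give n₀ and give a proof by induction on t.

n₀ = 12

At t = 11: 4194304 < 8697150, so the inequality fails and n₀ ≥ 12. We prove 4^t ≥ 54t^5 + 36t for all t ≥ 12.
Base case (t = 12): 4^t = 16777216 and 54t^5 + 36t = 13437360, so 16777216 ≥ 13437360.
For the inductive step, assume it holds for an arbitrary j ≥ 12, so 4^j ≥ 54j^5 + 36j.
Then 4^(j + 1) = 4·(4^j) ≥ 4·(54j^5 + 36j).
Also, for j ≥ 12 we have 4·(54j^5 + 36j) ≥ 54(j+1)^5 + 36(j+1), since 4·(54j^5 + 36j) − (54(j+1)^5 + 36(j+1)) = 162j^5 - 270j^4 - 540j^3 - 540j^2 - 162j - 90, which is nonnegative for all j ≥ 12.
Combining, 4^(j + 1) ≥ 54(j+1)^5 + 36(j+1).
Hence, by induction on t, the claim holds for every t ≥ 12.
Hence the smallest such n₀ is 12.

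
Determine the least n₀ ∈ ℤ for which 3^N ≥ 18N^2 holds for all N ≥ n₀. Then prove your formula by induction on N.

At N = 5: 243 < 450, so the inequality fails and n₀ ≥ 6. We prove 3^N ≥ 18N^2 for all N ≥ 6.
Base step (N = 6): 3^N = 729 and 18N^2 = 648, so 729 ≥ 648.
Inductive step: suppose the statement holds for some k ≥ 6, so 3^k ≥ 18k^2.
Then 3^(k + 1) = 3·(3^k) ≥ 3·(18k^2).
Also, for k ≥ 6 we have 3·(18k^2) ≥ 18(k+1)^2, since 3 ≥ (1 + 1/k)^2 for all k ≥ 6.
Combining, 3^(k + 1) ≥ 18(k+1)^2.
This completes the induction.
Hence the smallest such n₀ is 6.

n₀ = 6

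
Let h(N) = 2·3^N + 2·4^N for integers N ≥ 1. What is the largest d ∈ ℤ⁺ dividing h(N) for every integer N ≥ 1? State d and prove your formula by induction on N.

Computing the first values: h(1) = 14 and h(2) = 50; gcd(14, 50) = 2, so d ≤ 2.
We prove 2 | 2·3^N + 2·4^N for all N ≥ 1 by induction on N.
Base step (N = 1): h(1) = 14 = 2·(7), so 2 | h(1).
For the inductive step, assume it holds for an arbitrary p ≥ 1, i.e. 2 | h(p). Then
h(p+1) − 4·h(p) = (2·3^(p+1) + 2·4^(p+1)) − 4·(2·3^p + 2·4^p) = (2)·3^p·(3 − 4) = (-2)·3^p. Since 2 | h(p) by the inductive hypothesis, 2 | 4·h(p); and 2 | -2 since -2 = 2·-1. Therefore 2 | h(p+1).
By induction, the statement is established for all N ≥ 1.
Therefore the largest such d is 2.

d = 2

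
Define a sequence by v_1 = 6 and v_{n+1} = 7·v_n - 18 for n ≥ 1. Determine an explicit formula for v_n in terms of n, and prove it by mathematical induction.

v_n = 3·7^(n - 1) + 3

Computing the first terms: v_1 = 6, v_2 = 24, v_3 = 150. This suggests v_n = 3·7^(n - 1) + 3.
When n = 1: the formula gives 6 = 6 = v_1.
Suppose the result is true for n = k, so v_k = 3·7^(k - 1) + 3.
Then v_{k+1} = 7·v_k - 18 = 7·(3·7^(k - 1) + 3) - 18 = 3·7^k + 3 = 3·7^((k+1) - 1) + 3,
which is the claimed formula at n = k+1.
By the principle of mathematical induction, the result holds for all n ≥ 1.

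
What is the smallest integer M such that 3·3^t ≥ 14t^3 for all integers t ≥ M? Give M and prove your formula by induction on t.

At t = 6: 2187 < 3024, so the inequality fails and M ≥ 7. We prove 3·3^t ≥ 14t^3 for all t ≥ 7.
Base step (t = 7): 3·3^t = 6561 and 14t^3 = 4802, so 6561 ≥ 4802.
Suppose the result is true for t = r, so 3·3^r ≥ 14r^3.
Then 3·3^(r + 1) = 3·(3·3^r) ≥ 3·(14r^3).
Also, for r ≥ 7 we have 3·(14r^3) ≥ 14(r+1)^3, since 3 ≥ (1 + 1/r)^3 for all r ≥ 7.
Combining, 3·3^(r + 1) ≥ 14(r+1)^3.
Hence, by induction on t, the claim holds for every t ≥ 7.
Hence the smallest such M is 7.

M = 7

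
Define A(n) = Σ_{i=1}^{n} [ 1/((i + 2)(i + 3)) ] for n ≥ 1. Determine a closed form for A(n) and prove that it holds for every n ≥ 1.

We claim A(n) = n/(3(n + 3)) for all n ≥ 1.
For the base case n = 1: A(1) = 1/12, and the closed form gives 1/12. They agree.
Inductive step: assume the claim holds for n = i, so A(i) = i/(3(i + 3)).
Then A(i+1) = A(i) + (1/((i + 3)(i + 4))) = (i/(3(i + 3))) + (1/((i + 3)(i + 4))).
Simplifying, A(i+1) = (i + 1)/(3(i + 4)) = (i+1)/(3((i+1) + 3)),
which is the closed form with n = i+1.
Hence, by induction on n, the claim holds for every n ≥ 1.

A(n) = n/(3(n + 3))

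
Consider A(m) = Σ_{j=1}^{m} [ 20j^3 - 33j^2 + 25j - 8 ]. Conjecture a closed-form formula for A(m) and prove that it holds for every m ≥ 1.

We claim A(m) = m(5m^3 - m^2 + m - 1) for all m ≥ 1.
Base step (m = 1): A(1) = 4, and the closed form gives 4. They agree.
Suppose the result is true for m = j, so A(j) = j(5j^3 - j^2 + j - 1).
Then A(j+1) = A(j) + (20j^3 + 27j^2 + 19j + 4) = (j(5j^3 - j^2 + j - 1)) + (20j^3 + 27j^2 + 19j + 4).
Simplifying, A(j+1) = (j + 1)(5j^3 + 14j^2 + 14j + 4) = (j+1)(5(j+1)^3 - (j+1)^2 + (j+1) - 1),
which is the closed form with m = j+1.
Hence, by induction on m, the claim holds for every m ≥ 1.

A(m) = m(5m^3 - m^2 + m - 1)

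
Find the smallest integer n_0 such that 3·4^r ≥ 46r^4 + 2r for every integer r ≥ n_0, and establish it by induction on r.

n_0 = 8

At r = 7: 49152 < 110460, so the inequality fails and n_0 ≥ 8. We prove 3·4^r ≥ 46r^4 + 2r for all r ≥ 8.
When r = 8: 3·4^r = 196608 and 46r^4 + 2r = 188432, so 196608 ≥ 188432.
For the inductive step, assume it holds for an arbitrary k ≥ 8, so 3·4^k ≥ 46k^4 + 2k.
Then 3·4^(k + 1) = 4·(3·4^k) ≥ 4·(46k^4 + 2k).
Also, for k ≥ 8 we have 4·(46k^4 + 2k) ≥ 46(k+1)^4 + 2(k+1), since 4·(46k^4 + 2k) − (46(k+1)^4 + 2(k+1)) = 138k^4 - 184k^3 - 276k^2 - 178k - 48, which is nonnegative for all k ≥ 8.
Combining, 3·4^(k + 1) ≥ 46(k+1)^4 + 2(k+1).
By the principle of mathematical induction, the result holds for all r ≥ 8.
Hence the smallest such n_0 is 8.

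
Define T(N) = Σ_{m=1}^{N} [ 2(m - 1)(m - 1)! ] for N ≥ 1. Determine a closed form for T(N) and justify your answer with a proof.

We claim T(N) = 2N! - 2 for all N ≥ 1.
For the base case N = 1: T(1) = 0, and the closed form gives 0. They agree.
For the inductive step, assume it holds for an arbitrary m ≥ 1, so T(m) = 2m! - 2.
Then T(m+1) = T(m) + (2m·m!) = (2m! - 2) + (2m·m!).
Simplifying, T(m+1) = 2(m+1)! - 2,
which is the closed form with N = m+1.
Hence, by induction on N, the claim holds for every N ≥ 1.

T(N) = 2N! - 2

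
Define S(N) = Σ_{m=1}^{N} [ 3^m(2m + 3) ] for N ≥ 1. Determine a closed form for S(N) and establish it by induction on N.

S(N) = 3·3^N(N + 1) - 3

We claim S(N) = 3·3^N(N + 1) - 3 for all N ≥ 1.
Base case (N = 1): S(1) = 15, and the closed form gives 15. They agree.
Suppose the result is true for N = m, so S(m) = 3·3^m(m + 1) - 3.
Then S(m+1) = S(m) + (3^(m + 1)(2m + 5)) = (3·3^m(m + 1) - 3) + (3^(m + 1)(2m + 5)).
Simplifying, S(m+1) = 9·3^m·m + 18·3^m - 3 = 3·3^(m+1)((m+1) + 1) - 3,
which is the closed form with N = m+1.
Hence, by induction on N, the claim holds for every N ≥ 1.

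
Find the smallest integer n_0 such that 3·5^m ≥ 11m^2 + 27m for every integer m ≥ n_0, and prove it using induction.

n_0 = 3

At m = 2: 75 < 98, so the inequality fails and n_0 ≥ 3. We prove 3·5^m ≥ 11m^2 + 27m for all m ≥ 3.
Base case (m = 3): 3·5^m = 375 and 11m^2 + 27m = 180, so 375 ≥ 180.
Inductive step: suppose the statement holds for some k ≥ 3, so 3·5^k ≥ 11k^2 + 27k.
Then 3·5^(k + 1) = 5·(3·5^k) ≥ 5·(11k^2 + 27k).
Also, for k ≥ 3 we have 5·(11k^2 + 27k) ≥ 11(k+1)^2 + 27(k+1), since 5·(11k^2 + 27k) − (11(k+1)^2 + 27(k+1)) = 44k^2 + 86k - 38, which is nonnegative for all k ≥ 3.
Combining, 3·5^(k + 1) ≥ 11(k+1)^2 + 27(k+1).
Hence, by induction on m, the claim holds for every m ≥ 3.
Hence the smallest such n_0 is 3.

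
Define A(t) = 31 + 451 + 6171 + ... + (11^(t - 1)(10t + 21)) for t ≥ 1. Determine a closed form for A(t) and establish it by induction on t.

A(t) = 11^t(t + 2) - 2

We claim A(t) = 11^t(t + 2) - 2 for all t ≥ 1.
When t = 1: A(1) = 31, and the closed form gives 31. They agree.
Inductive step: suppose the statement holds for some m ≥ 1, so A(m) = 11^m(m + 2) - 2.
Then A(m+1) = A(m) + (11^m(10m + 31)) = (11^m(m + 2) - 2) + (11^m(10m + 31)).
Simplifying, A(m+1) = 11·11^m·m + 33·11^m - 2 = 11^(m+1)((m+1) + 2) - 2,
which is the closed form with t = m+1.
By the principle of mathematical induction, the result holds for all t ≥ 1.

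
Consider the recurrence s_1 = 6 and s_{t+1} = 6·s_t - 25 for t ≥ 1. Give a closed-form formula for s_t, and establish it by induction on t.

Computing the first terms: s_1 = 6, s_2 = 11, s_3 = 41. This suggests s_t = 6^(t - 1) + 5.
Base step (t = 1): the formula gives 6 = 6 = s_1.
Suppose the result is true for t = r, so s_r = 6^(r - 1) + 5.
Then s_{r+1} = 6·s_r - 25 = 6·(6^(r - 1) + 5) - 25 = 6^r + 5 = 6^((r+1) - 1) + 5,
which is the claimed formula at t = r+1.
By induction, the statement is established for all t ≥ 1.

s_t = 6^(t - 1) + 5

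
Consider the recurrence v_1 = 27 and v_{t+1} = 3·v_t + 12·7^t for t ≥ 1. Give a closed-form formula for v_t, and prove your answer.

v_t = 2·3^t + 3·7^t

Computing the first terms: v_1 = 27, v_2 = 165, v_3 = 1083. This suggests v_t = 2·3^t + 3·7^t.
Base case (t = 1): the formula gives 27 = 27 = v_1.
Suppose the result is true for t = r, so v_r = 2·3^r + 3·7^r.
Then v_{r+1} = 3·v_r + 12·7^r = 3·(2·3^r + 3·7^r) + 12·7^r = 2·3^(r + 1) + 3·7^(r + 1),
which is the claimed formula at t = r+1.
Hence, by induction on t, the claim holds for every t ≥ 1.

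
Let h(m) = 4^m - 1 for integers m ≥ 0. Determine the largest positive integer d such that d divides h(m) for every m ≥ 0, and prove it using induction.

Computing the first values: h(0) = 0 and h(1) = 3; gcd(0, 3) = 3, so d ≤ 3.
We prove 3 | 4^m - 1 for all m ≥ 0 by induction on m.
Base step (m = 0): h(0) = 0 = 3·(0), so 3 | h(0).
For the inductive step, assume it holds for an arbitrary k ≥ 0, i.e. 3 | h(k). Then
h(k+1) = 4^(k+1) - 1 = 4·(4^k - 1) + 3 = 4·h(k) + 3. The first term is divisible by 3 by the inductive hypothesis, and 3 is divisible by 3. Hence 3 | h(k+1).
By the principle of mathematical induction, the result holds for all m ≥ 0.
Therefore the largest such d is 3.

d = 3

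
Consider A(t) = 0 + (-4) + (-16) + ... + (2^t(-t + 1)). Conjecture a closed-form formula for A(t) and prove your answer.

A(t) = 2·2^t(-t + 2) - 4

We claim A(t) = 2·2^t(-t + 2) - 4 for all t ≥ 1.
When t = 1: A(1) = 0, and the closed form gives 0. They agree.
Inductive step: suppose the statement holds for some j ≥ 1, so A(j) = 2·2^j(-j + 2) - 4.
Then A(j+1) = A(j) + (-2^(j + 1)j) = (2·2^j(-j + 2) - 4) + (-2^(j + 1)j).
Simplifying, A(j+1) = -4·2^j·j + 4·2^j - 4 = 2·2^(j+1)(-(j+1) + 2) - 4,
which is the closed form with t = j+1.
By the principle of mathematical induction, the result holds for all t ≥ 1.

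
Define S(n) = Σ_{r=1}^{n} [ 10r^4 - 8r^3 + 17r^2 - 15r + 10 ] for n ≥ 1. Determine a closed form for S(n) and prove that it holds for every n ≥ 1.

S(n) = n(2n^4 + 3n^3 + 5n^2 - n + 5)

We claim S(n) = n(2n^4 + 3n^3 + 5n^2 - n + 5) for all n ≥ 1.
Base step (n = 1): S(1) = 14, and the closed form gives 14. They agree.
Inductive step: assume the claim holds for n = r, so S(r) = r(2r^4 + 3r^3 + 5r^2 - r + 5).
Then S(r+1) = S(r) + (10r^4 + 32r^3 + 53r^2 + 35r + 14) = (r(2r^4 + 3r^3 + 5r^2 - r + 5)) + (10r^4 + 32r^3 + 53r^2 + 35r + 14).
Simplifying, S(r+1) = (r + 1)(2r^4 + 11r^3 + 26r^2 + 26r + 14) = (r+1)(2(r+1)^4 + 3(r+1)^3 + 5(r+1)^2 - (r+1) + 5),
which is the closed form with n = r+1.
Hence, by induction on n, the claim holds for every n ≥ 1.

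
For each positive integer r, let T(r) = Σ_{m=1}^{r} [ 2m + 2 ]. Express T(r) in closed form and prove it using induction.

We claim T(r) = r(r + 3) for all r ≥ 1.
For the base case r = 1: T(1) = 4, and the closed form gives 4. They agree.
Suppose the result is true for r = m, so T(m) = m(m + 3).
Then T(m+1) = T(m) + (2m + 4) = (m(m + 3)) + (2m + 4).
Simplifying, T(m+1) = (m + 1)(m + 4) = (m+1)((m+1) + 3),
which is the closed form with r = m+1.
By the principle of mathematical induction, the result holds for all r ≥ 1.

T(r) = r(r + 3)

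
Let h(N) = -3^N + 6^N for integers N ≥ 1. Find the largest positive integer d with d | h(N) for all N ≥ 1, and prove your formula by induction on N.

d = 3

Computing the first values: h(1) = 3 and h(2) = 27; gcd(3, 27) = 3, so d ≤ 3.
We prove 3 | -3^N + 6^N for all N ≥ 1 by induction on N.
For the base case N = 1: h(1) = 3 = 3·(1), so 3 | h(1).
Inductive step: assume the claim holds for N = r, i.e. 3 | h(r). Then
6^{r+1} − 3^{r+1} = 6·6^r − 3·3^r = 6·(6^r − 3^r) + (3)·3^r. The first term is divisible by 3 by the inductive hypothesis, and the second term (3)·3^r is divisible by 3 since 3 | 3. Hence 3 | h(r+1).
Hence, by induction on N, the claim holds for every N ≥ 1.
Therefore the largest such d is 3.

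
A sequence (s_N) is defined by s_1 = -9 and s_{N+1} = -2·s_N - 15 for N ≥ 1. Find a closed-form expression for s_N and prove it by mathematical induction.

Computing the first terms: s_1 = -9, s_2 = 3, s_3 = -21. This suggests s_N = -(-2)^(N + 1) - 5.
Base step (N = 1): the formula gives -9 = -9 = s_1.
Inductive step: suppose the statement holds for some m ≥ 1, so s_m = -(-2)^(m + 1) - 5.
Then s_{m+1} = -2·s_m - 15 = -2·(-(-2)^(m + 1) - 5) - 15 = -(-2)^(m + 2) - 5 = -(-2)^((m+1) + 1) - 5,
which is the claimed formula at N = m+1.
By the principle of mathematical induction, the result holds for all N ≥ 1.

s_N = -(-2)^(N + 1) - 5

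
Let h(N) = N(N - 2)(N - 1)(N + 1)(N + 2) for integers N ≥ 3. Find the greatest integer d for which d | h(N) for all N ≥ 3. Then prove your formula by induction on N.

d = 120

Computing the first values: h(3) = 120 and h(4) = 720; gcd(120, 720) = 120, so d ≤ 120.
We prove 120 | N(N - 2)(N - 1)(N + 1)(N + 2) for all N ≥ 3 by induction on N.
When N = 3: h(3) = 120 = 120·(1), so 120 | h(3).
Inductive step: assume the claim holds for N = j, i.e. 120 | h(j). Then
h(j+1) − h(j) = (j-1)·j·(j+1)·(j+2)·(j+3) − (j-2)·(j-1)·j·(j+1)·(j+2) = (j-1)·j·(j+1)·(j+2)·[(j+3) − (j-2)] = 5·(j-1)·j·(j+1)·(j+2). The product of 4 consecutive integers is divisible by (4)! = 24, so h(j+1) − h(j) is divisible by 5·24 = 120. By the inductive hypothesis 120 | h(j), hence 120 | h(j+1).
Hence, by induction on N, the claim holds for every N ≥ 3.
Therefore the largest such d is 120.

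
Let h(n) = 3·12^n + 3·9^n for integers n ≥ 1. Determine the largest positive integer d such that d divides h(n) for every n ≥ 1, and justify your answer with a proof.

d = 9

Computing the first values: h(1) = 63 and h(2) = 675; gcd(63, 675) = 9, so d ≤ 9.
We prove 9 | 3·12^n + 3·9^n for all n ≥ 1 by induction on n.
For the base case n = 1: h(1) = 63 = 9·(7), so 9 | h(1).
Inductive step: suppose the statement holds for some m ≥ 1, i.e. 9 | h(m). Then
h(m+1) − 12·h(m) = (3·12^(m+1) + 3·9^(m+1)) − 12·(3·12^m + 3·9^m) = (3)·9^m·(9 − 12) = (-9)·9^m. Since 9 | h(m) by the inductive hypothesis, 9 | 12·h(m); and 9 | -9 since -9 = 9·-1. Therefore 9 | h(m+1).
Hence, by induction on n, the claim holds for every n ≥ 1.
Therefore the largest such d is 9.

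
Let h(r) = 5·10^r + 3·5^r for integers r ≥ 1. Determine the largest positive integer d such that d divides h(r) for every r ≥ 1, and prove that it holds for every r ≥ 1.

d = 5

Computing the first values: h(1) = 65 and h(2) = 575; gcd(65, 575) = 5, so d ≤ 5.
We prove 5 | 5·10^r + 3·5^r for all r ≥ 1 by induction on r.
When r = 1: h(1) = 65 = 5·(13), so 5 | h(1).
Inductive step: assume the claim holds for r = p, i.e. 5 | h(p). Then
h(p+1) − 10·h(p) = (5·10^(p+1) + 3·5^(p+1)) − 10·(5·10^p + 3·5^p) = (3)·5^p·(5 − 10) = (-15)·5^p. Since 5 | h(p) by the inductive hypothesis, 5 | 10·h(p); and 5 | -15 since -15 = 5·-3. Therefore 5 | h(p+1).
This completes the induction.
Therefore the largest such d is 5.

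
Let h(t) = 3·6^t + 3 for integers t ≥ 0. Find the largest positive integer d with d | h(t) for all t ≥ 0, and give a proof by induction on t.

Computing the first values: h(0) = 6 and h(1) = 21; gcd(6, 21) = 3, so d ≤ 3.
We prove 3 | 3·6^t + 3 for all t ≥ 0 by induction on t.
Base case (t = 0): h(0) = 6 = 3·(2), so 3 | h(0).
For the inductive step, assume it holds for an arbitrary m ≥ 0, i.e. 3 | h(m). Then
h(m+1) = 3·6^(m+1) + 3 = 6·(3·6^m + 3) - 15 = 6·h(m) - 15. The first term is divisible by 3 by the inductive hypothesis, and -15 is divisible by 3. Hence 3 | h(m+1).
By induction, the statement is established for all t ≥ 0.
Therefore the largest such d is 3.

d = 3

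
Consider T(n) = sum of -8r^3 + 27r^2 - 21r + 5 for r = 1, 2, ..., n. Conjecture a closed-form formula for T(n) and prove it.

T(n) = -n(2n + 1)(n^2 - 3n + 1)

We claim T(n) = -n(2n + 1)(n^2 - 3n + 1) for all n ≥ 1.
Base step (n = 1): T(1) = 3, and the closed form gives 3. They agree.
Inductive step: assume the claim holds for n = r, so T(r) = r(-2r^3 + 5r^2 + r - 1).
Then T(r+1) = T(r) + (-8r^3 + 3r^2 + 9r + 3) = (r(-2r^3 + 5r^2 + r - 1)) + (-8r^3 + 3r^2 + 9r + 3).
Simplifying, T(r+1) = -(r + 1)(2r + 3)(r^2 - r - 1) = -(r+1)(2(r+1) + 1)((r+1)^2 - 3(r+1) + 1),
which is the closed form with n = r+1.
This completes the induction.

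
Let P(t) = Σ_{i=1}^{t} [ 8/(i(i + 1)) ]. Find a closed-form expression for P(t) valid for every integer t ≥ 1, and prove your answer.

We claim P(t) = 8t/(t + 1) for all t ≥ 1.
Base step (t = 1): P(1) = 4, and the closed form gives 4. They agree.
Inductive step: assume the claim holds for t = i, so P(i) = 8i/(i + 1).
Then P(i+1) = P(i) + (8/((i + 1)(i + 2))) = (8i/(i + 1)) + (8/((i + 1)(i + 2))).
Simplifying, P(i+1) = 8(i + 1)/(i + 2) = 8(i+1)/((i+1) + 1),
which is the closed form with t = i+1.
By the principle of mathematical induction, the result holds for all t ≥ 1.

P(t) = 8t/(t + 1)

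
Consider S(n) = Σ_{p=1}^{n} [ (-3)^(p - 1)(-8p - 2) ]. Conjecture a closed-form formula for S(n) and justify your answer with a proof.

S(n) = (-3)^n(2n + 1) - 1

We claim S(n) = (-3)^n(2n + 1) - 1 for all n ≥ 1.
When n = 1: S(1) = -10, and the closed form gives -10. They agree.
Inductive step: assume the claim holds for n = p, so S(p) = (-3)^p(2p + 1) - 1.
Then S(p+1) = S(p) + ((-3)^p(-8p - 10)) = ((-3)^p(2p + 1) - 1) + ((-3)^p(-8p - 10)).
Simplifying, S(p+1) = -6(-3)^p·p - 9(-3)^p - 1 = (-3)^(p+1)(2(p+1) + 1) - 1,
which is the closed form with n = p+1.
By the principle of mathematical induction, the result holds for all n ≥ 1.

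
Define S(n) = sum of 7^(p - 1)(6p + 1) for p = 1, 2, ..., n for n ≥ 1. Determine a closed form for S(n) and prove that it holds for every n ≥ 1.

S(n) = 7^n·n

We claim S(n) = 7^n·n for all n ≥ 1.
For the base case n = 1: S(1) = 7, and the closed form gives 7. They agree.
Inductive step: suppose the statement holds for some p ≥ 1, so S(p) = 7^p·p.
Then S(p+1) = S(p) + (7^p(6p + 7)) = (7^p·p) + (7^p(6p + 7)).
Simplifying, S(p+1) = 7^(p + 1)(p + 1) = 7^(p+1)·(p+1),
which is the closed form with n = p+1.
This completes the induction.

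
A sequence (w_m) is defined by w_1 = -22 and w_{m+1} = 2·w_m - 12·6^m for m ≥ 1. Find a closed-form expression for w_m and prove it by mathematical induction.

Computing the first terms: w_1 = -22, w_2 = -116, w_3 = -664. This suggests w_m = -2^(m + 1) - 3·6^m.
For the base case m = 1: the formula gives -22 = -22 = w_1.
For the inductive step, assume it holds for an arbitrary j ≥ 1, so w_j = -2^(j + 1) - 3·6^j.
Then w_{j+1} = 2·w_j - 12·6^j = 2·(-2^(j + 1) - 3·6^j) - 12·6^j = -2^(j + 2) - 3·6^(j + 1) = -2^((j+1) + 1) - 3·6^(j+1),
which is the claimed formula at m = j+1.
By induction, the statement is established for all m ≥ 1.

w_m = -2^(m + 1) - 3·6^m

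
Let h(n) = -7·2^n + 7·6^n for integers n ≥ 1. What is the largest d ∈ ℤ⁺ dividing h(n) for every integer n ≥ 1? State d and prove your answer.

d = 28

Computing the first values: h(1) = 28 and h(2) = 224; gcd(28, 224) = 28, so d ≤ 28.
We prove 28 | -7·2^n + 7·6^n for all n ≥ 1 by induction on n.
When n = 1: h(1) = 28 = 28·(1), so 28 | h(1).
Suppose the result is true for n = m, i.e. 28 | h(m). Then
h(m+1) − 6·h(m) = (-7·2^(m+1) + 7·6^(m+1)) − 6·(-7·2^m + 7·6^m) = (-7)·2^m·(2 − 6) = (28)·2^m. Since 28 | h(m) by the inductive hypothesis, 28 | 6·h(m); and 28 | 28 since 28 = 28·1. Therefore 28 | h(m+1).
Hence, by induction on n, the claim holds for every n ≥ 1.
Therefore the largest such d is 28.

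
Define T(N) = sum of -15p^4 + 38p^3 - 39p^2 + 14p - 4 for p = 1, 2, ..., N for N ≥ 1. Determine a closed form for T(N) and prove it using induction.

We claim T(N) = -N(3N^4 - 2N^3 - N^2 + 3N + 3) for all N ≥ 1.
For the base case N = 1: T(1) = -6, and the closed form gives -6. They agree.
Inductive step: suppose the statement holds for some p ≥ 1, so T(p) = p(-3p^4 + 2p^3 + p^2 - 3p - 3).
Then T(p+1) = T(p) + (-15p^4 - 22p^3 - 15p^2 - 10p - 6) = (p(-3p^4 + 2p^3 + p^2 - 3p - 3)) + (-15p^4 - 22p^3 - 15p^2 - 10p - 6).
Simplifying, T(p+1) = -(p + 1)(3p^4 + 10p^3 + 11p^2 + 7p + 6) = -(p+1)(3(p+1)^4 - 2(p+1)^3 - (p+1)^2 + 3(p+1) + 3),
which is the closed form with N = p+1.
By the principle of mathematical induction, the result holds for all N ≥ 1.

T(N) = -N(3N^4 - 2N^3 - N^2 + 3N + 3)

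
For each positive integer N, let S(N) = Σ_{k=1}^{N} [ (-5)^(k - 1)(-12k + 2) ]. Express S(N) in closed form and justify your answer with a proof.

S(N) = 2(-5)^N·N

We claim S(N) = 2(-5)^N·N for all N ≥ 1.
Base case (N = 1): S(1) = -10, and the closed form gives -10. They agree.
Inductive step: suppose the statement holds for some k ≥ 1, so S(k) = 2(-5)^k·k.
Then S(k+1) = S(k) + ((-5)^k(-12k - 10)) = (2(-5)^k·k) + ((-5)^k(-12k - 10)).
Simplifying, S(k+1) = (-5)^(k + 1)(2k + 2) = 2(-5)^(k+1)·(k+1),
which is the closed form with N = k+1.
By induction, the statement is established for all N ≥ 1.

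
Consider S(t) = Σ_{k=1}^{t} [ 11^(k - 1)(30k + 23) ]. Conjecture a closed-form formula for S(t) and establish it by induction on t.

We claim S(t) = 11^t(3t + 2) - 2 for all t ≥ 1.
For the base case t = 1: S(1) = 53, and the closed form gives 53. They agree.
Inductive step: suppose the statement holds for some k ≥ 1, so S(k) = 11^k(3k + 2) - 2.
Then S(k+1) = S(k) + (11^k(30k + 53)) = (11^k(3k + 2) - 2) + (11^k(30k + 53)).
Simplifying, S(k+1) = 33·11^k·k + 55·11^k - 2 = 11^(k+1)(3(k+1) + 2) - 2,
which is the closed form with t = k+1.
By induction, the statement is established for all t ≥ 1.

S(t) = 11^t(3t + 2) - 2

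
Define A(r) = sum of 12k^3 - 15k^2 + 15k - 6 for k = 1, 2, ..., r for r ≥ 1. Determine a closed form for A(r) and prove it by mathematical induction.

We claim A(r) = r(3r^3 + r^2 + 3r - 1) for all r ≥ 1.
Base step (r = 1): A(1) = 6, and the closed form gives 6. They agree.
Inductive step: suppose the statement holds for some k ≥ 1, so A(k) = k(3k^3 + k^2 + 3k - 1).
Then A(k+1) = A(k) + (12k^3 + 21k^2 + 21k + 6) = (k(3k^3 + k^2 + 3k - 1)) + (12k^3 + 21k^2 + 21k + 6).
Simplifying, A(k+1) = (k + 1)(3k^3 + 10k^2 + 14k + 6) = (k+1)(3(k+1)^3 + (k+1)^2 + 3(k+1) - 1),
which is the closed form with r = k+1.
By the principle of mathematical induction, the result holds for all r ≥ 1.

A(r) = r(3r^3 + r^2 + 3r - 1)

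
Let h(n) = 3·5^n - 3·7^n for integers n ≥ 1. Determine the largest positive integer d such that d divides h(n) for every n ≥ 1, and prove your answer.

d = 6

Computing the first values: h(1) = -6 and h(2) = -72; gcd(-6, -72) = 6, so d ≤ 6.
We prove 6 | 3·5^n - 3·7^n for all n ≥ 1 by induction on n.
Base case (n = 1): h(1) = -6 = 6·(-1), so 6 | h(1).
For the inductive step, assume it holds for an arbitrary m ≥ 1, i.e. 6 | h(m). Then
h(m+1) − 7·h(m) = (3·5^(m+1) - 3·7^(m+1)) − 7·(3·5^m - 3·7^m) = (3)·5^m·(5 − 7) = (-6)·5^m. Since 6 | h(m) by the inductive hypothesis, 6 | 7·h(m); and 6 | -6 since -6 = 6·-1. Therefore 6 | h(m+1).
This completes the induction.
Therefore the largest such d is 6.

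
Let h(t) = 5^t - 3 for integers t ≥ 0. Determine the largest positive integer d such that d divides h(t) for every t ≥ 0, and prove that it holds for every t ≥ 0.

Computing the first values: h(0) = -2 and h(1) = 2; gcd(-2, 2) = 2, so d ≤ 2.
We prove 2 | 5^t - 3 for all t ≥ 0 by induction on t.
When t = 0: h(0) = -2 = 2·(-1), so 2 | h(0).
Suppose the result is true for t = j, i.e. 2 | h(j). Then
h(j+1) = 5^(j+1) - 3 = 5·(5^j - 3) + 12 = 5·h(j) + 12. The first term is divisible by 2 by the inductive hypothesis, and 12 is divisible by 2. Hence 2 | h(j+1).
By induction, the statement is established for all t ≥ 0.
Therefore the largest such d is 2.

d = 2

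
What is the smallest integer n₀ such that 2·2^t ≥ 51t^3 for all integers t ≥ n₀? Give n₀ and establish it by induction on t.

At t = 16: 131072 < 208896, so the inequality fails and n₀ ≥ 17. We prove 2·2^t ≥ 51t^3 for all t ≥ 17.
Base case (t = 17): 2·2^t = 262144 and 51t^3 = 250563, so 262144 ≥ 250563.
Inductive step: assume the claim holds for t = i, so 2·2^i ≥ 51i^3.
Then 2·2^(i + 1) = 2·(2·2^i) ≥ 2·(51i^3).
Also, for i ≥ 17 we have 2·(51i^3) ≥ 51(i+1)^3, since 2 ≥ (1 + 1/i)^3 for all i ≥ 17.
Combining, 2·2^(i + 1) ≥ 51(i+1)^3.
This completes the induction.
Hence the smallest such n₀ is 17.

n₀ = 17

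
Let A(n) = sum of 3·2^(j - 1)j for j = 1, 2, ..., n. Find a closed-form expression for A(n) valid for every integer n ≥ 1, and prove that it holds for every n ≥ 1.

We claim A(n) = 3·2^n(n - 1) + 3 for all n ≥ 1.
Base case (n = 1): A(1) = 3, and the closed form gives 3. They agree.
Suppose the result is true for n = j, so A(j) = 3·2^j(j - 1) + 3.
Then A(j+1) = A(j) + (3·2^j(j + 1)) = (3·2^j(j - 1) + 3) + (3·2^j(j + 1)).
Simplifying, A(j+1) = 6·2^j·j + 3 = 3·2^(j+1)((j+1) - 1) + 3,
which is the closed form with n = j+1.
By induction, the statement is established for all n ≥ 1.

A(n) = 3·2^n(n - 1) + 3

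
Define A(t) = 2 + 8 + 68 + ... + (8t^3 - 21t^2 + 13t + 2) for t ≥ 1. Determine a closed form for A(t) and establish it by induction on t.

We claim A(t) = t(2t^3 - 3t^2 - 2t + 5) for all t ≥ 1.
Base step (t = 1): A(1) = 2, and the closed form gives 2. They agree.
For the inductive step, assume it holds for an arbitrary k ≥ 1, so A(k) = k(2k^3 - 3k^2 - 2k + 5).
Then A(k+1) = A(k) + (8k^3 + 3k^2 - 5k + 2) = (k(2k^3 - 3k^2 - 2k + 5)) + (8k^3 + 3k^2 - 5k + 2).
Simplifying, A(k+1) = (k + 1)(2k^3 + 3k^2 - 2k + 2) = (k+1)(2(k+1)^3 - 3(k+1)^2 - 2(k+1) + 5),
which is the closed form with t = k+1.
This completes the induction.

A(t) = t(2t^3 - 3t^2 - 2t + 5)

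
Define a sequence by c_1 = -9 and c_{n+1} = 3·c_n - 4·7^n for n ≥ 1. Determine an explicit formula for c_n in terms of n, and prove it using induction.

c_n = -2·3^(n - 1) - 7^n

Computing the first terms: c_1 = -9, c_2 = -55, c_3 = -361. This suggests c_n = -2·3^(n - 1) - 7^n.
Base step (n = 1): the formula gives -9 = -9 = c_1.
For the inductive step, assume it holds for an arbitrary i ≥ 1, so c_i = -2·3^(i - 1) - 7^i.
Then c_{i+1} = 3·c_i - 4·7^i = 3·(-2·3^(i - 1) - 7^i) - 4·7^i = -2·3^i - 7^(i + 1) = -2·3^((i+1) - 1) - 7^(i+1),
which is the claimed formula at n = i+1.
Hence, by induction on n, the claim holds for every n ≥ 1.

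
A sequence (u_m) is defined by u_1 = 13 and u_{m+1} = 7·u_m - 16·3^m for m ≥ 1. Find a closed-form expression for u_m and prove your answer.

Computing the first terms: u_1 = 13, u_2 = 43, u_3 = 157. This suggests u_m = 4·3^m + 7^(m - 1).
Base case (m = 1): the formula gives 13 = 13 = u_1.
Suppose the result is true for m = j, so u_j = 4·3^j + 7^(j - 1).
Then u_{j+1} = 7·u_j - 16·3^j = 7·(4·3^j + 7^(j - 1)) - 16·3^j = 4·3^(j + 1) + 7^j = 4·3^(j+1) + 7^((j+1) - 1),
which is the claimed formula at m = j+1.
By the principle of mathematical induction, the result holds for all m ≥ 1.

u_m = 4·3^m + 7^(m - 1)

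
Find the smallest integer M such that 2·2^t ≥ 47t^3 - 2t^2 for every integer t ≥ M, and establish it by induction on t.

M = 17

At t = 16: 131072 < 192000, so the inequality fails and M ≥ 17. We prove 2·2^t ≥ 47t^3 - 2t^2 for all t ≥ 17.
For the base case t = 17: 2·2^t = 262144 and 47t^3 - 2t^2 = 230333, so 262144 ≥ 230333.
Inductive step: suppose the statement holds for some p ≥ 17, so 2·2^p ≥ 47p^3 - 2p^2.
Then 2·2^(p + 1) = 2·(2·2^p) ≥ 2·(47p^3 - 2p^2).
Also, for p ≥ 17 we have 2·(47p^3 - 2p^2) ≥ 47(p+1)^3 - 2(p+1)^2, since 2·(47p^3 - 2p^2) − (47(p+1)^3 - 2(p+1)^2) = 47p^3 - 143p^2 - 137p - 45, which is nonnegative for all p ≥ 17.
Combining, 2·2^(p + 1) ≥ 47(p+1)^3 - 2(p+1)^2.
By induction, the statement is established for all t ≥ 17.
Hence the smallest such M is 17.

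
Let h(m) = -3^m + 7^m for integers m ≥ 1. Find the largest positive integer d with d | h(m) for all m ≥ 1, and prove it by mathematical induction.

Computing the first values: h(1) = 4 and h(2) = 40; gcd(4, 40) = 4, so d ≤ 4.
We prove 4 | -3^m + 7^m for all m ≥ 1 by induction on m.
Base step (m = 1): h(1) = 4 = 4·(1), so 4 | h(1).
For the inductive step, assume it holds for an arbitrary j ≥ 1, i.e. 4 | h(j). Then
7^{j+1} − 3^{j+1} = 7·7^j − 3·3^j = 7·(7^j − 3^j) + (4)·3^j. The first term is divisible by 4 by the inductive hypothesis, and the second term (4)·3^j is divisible by 4 since 4 | 4. Hence 4 | h(j+1).
Hence, by induction on m, the claim holds for every m ≥ 1.
Therefore the largest such d is 4.

d = 4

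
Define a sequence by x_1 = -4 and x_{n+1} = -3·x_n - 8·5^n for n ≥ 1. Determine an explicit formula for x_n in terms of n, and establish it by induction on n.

Computing the first terms: x_1 = -4, x_2 = -28, x_3 = -116. This suggests x_n = (-3)^(n - 1) - 5^n.
Base step (n = 1): the formula gives -4 = -4 = x_1.
Inductive step: assume the claim holds for n = m, so x_m = (-3)^(m - 1) - 5^m.
Then x_{m+1} = -3·x_m - 8·5^m = -3·((-3)^(m - 1) - 5^m) - 8·5^m = (-3)^m - 5^(m + 1) = (-3)^((m+1) - 1) - 5^(m+1),
which is the claimed formula at n = m+1.
By the principle of mathematical induction, the result holds for all n ≥ 1.

x_n = (-3)^(n - 1) - 5^n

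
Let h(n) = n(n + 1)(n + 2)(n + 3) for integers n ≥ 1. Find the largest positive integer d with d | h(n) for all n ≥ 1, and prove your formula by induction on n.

Computing the first values: h(1) = 24 and h(2) = 120; gcd(24, 120) = 24, so d ≤ 24.
We prove 24 | n(n + 1)(n + 2)(n + 3) for all n ≥ 1 by induction on n.
Base case (n = 1): h(1) = 24 = 24·(1), so 24 | h(1).
Inductive step: suppose the statement holds for some i ≥ 1, i.e. 24 | h(i). Then
h(i+1) − h(i) = (i+1)·(i+2)·(i+3)·(i+4) − i·(i+1)·(i+2)·(i+3) = (i+1)·(i+2)·(i+3)·[(i+4) − i] = 4·(i+1)·(i+2)·(i+3). The product of 3 consecutive integers is divisible by (3)! = 6, so h(i+1) − h(i) is divisible by 4·6 = 24. By the inductive hypothesis 24 | h(i), hence 24 | h(i+1).
This completes the induction.
Therefore the largest such d is 24.

d = 24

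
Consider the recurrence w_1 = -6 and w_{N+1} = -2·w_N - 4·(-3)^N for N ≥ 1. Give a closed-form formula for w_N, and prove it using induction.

Computing the first terms: w_1 = -6, w_2 = 24, w_3 = -84. This suggests w_N = -3(-2)^N + 4(-3)^N.
When N = 1: the formula gives -6 = -6 = w_1.
Inductive step: assume the claim holds for N = p, so w_p = -3(-2)^p + 4(-3)^p.
Then w_{p+1} = -2·w_p - 4·(-3)^p = -2·(-3(-2)^p + 4(-3)^p) - 4·(-3)^p = -3(-2)^(p + 1) + 4(-3)^(p + 1),
which is the claimed formula at N = p+1.
This completes the induction.

w_N = -3(-2)^N + 4(-3)^N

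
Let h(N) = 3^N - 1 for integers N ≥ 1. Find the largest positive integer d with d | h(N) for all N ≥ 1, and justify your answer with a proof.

d = 2

Computing the first values: h(1) = 2 and h(2) = 8; gcd(2, 8) = 2, so d ≤ 2.
We prove 2 | 3^N - 1 for all N ≥ 1 by induction on N.
When N = 1: h(1) = 2 = 2·(1), so 2 | h(1).
Suppose the result is true for N = i, i.e. 2 | h(i). Then
3^{i+1} − 1^{i+1} = 3·3^i − 1·1^i = 3·(3^i − 1^i) + (2)·1^i. The first term is divisible by 2 by the inductive hypothesis, and the second term (2)·1^i is divisible by 2 since 2 | 2. Hence 2 | h(i+1).
By the principle of mathematical induction, the result holds for all N ≥ 1.
Therefore the largest such d is 2.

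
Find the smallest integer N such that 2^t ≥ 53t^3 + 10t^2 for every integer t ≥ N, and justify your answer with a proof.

N = 19

At t = 18: 262144 < 312336, so the inequality fails and N ≥ 19. We prove 2^t ≥ 53t^3 + 10t^2 for all t ≥ 19.
Base case (t = 19): 2^t = 524288 and 53t^3 + 10t^2 = 367137, so 524288 ≥ 367137.
For the inductive step, assume it holds for an arbitrary k ≥ 19, so 2^k ≥ 53k^3 + 10k^2.
Then 2^(k + 1) = 2·(2^k) ≥ 2·(53k^3 + 10k^2).
Also, for k ≥ 19 we have 2·(53k^3 + 10k^2) ≥ 53(k+1)^3 + 10(k+1)^2, since 2·(53k^3 + 10k^2) − (53(k+1)^3 + 10(k+1)^2) = 53k^3 - 149k^2 - 179k - 63, which is nonnegative for all k ≥ 19.
Combining, 2^(k + 1) ≥ 53(k+1)^3 + 10(k+1)^2.
This completes the induction.
Hence the smallest such N is 19.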